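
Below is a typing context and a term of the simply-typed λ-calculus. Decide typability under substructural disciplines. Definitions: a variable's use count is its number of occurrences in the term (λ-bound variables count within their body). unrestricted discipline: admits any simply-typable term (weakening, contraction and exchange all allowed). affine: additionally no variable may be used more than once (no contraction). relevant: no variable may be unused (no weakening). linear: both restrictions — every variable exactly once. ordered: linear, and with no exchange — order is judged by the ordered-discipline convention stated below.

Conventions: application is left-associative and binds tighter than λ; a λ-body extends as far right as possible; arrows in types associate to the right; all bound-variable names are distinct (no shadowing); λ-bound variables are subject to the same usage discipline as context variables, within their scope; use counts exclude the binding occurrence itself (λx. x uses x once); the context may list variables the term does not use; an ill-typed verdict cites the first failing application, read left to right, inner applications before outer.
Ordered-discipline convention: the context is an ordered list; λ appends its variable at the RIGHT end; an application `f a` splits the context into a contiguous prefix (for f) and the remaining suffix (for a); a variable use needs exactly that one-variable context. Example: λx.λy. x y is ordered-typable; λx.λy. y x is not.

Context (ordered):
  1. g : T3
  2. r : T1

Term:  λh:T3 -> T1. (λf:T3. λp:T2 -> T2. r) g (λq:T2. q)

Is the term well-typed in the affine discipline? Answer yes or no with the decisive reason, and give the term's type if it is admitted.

yes — at most one use each (g, r, h, f, p, q); term : (T3 -> T1) -> T1
use counts: g=1, r=1, h [bound]=0, f [bound]=0, p [bound]=0, q [bound]=1
order of uses: r, g, q
typing: well-typed at (T3 -> T1) -> T1
per-discipline verdicts: ordered ✗; linear ✗; affine ✓; relevant ✗; unrestricted ✓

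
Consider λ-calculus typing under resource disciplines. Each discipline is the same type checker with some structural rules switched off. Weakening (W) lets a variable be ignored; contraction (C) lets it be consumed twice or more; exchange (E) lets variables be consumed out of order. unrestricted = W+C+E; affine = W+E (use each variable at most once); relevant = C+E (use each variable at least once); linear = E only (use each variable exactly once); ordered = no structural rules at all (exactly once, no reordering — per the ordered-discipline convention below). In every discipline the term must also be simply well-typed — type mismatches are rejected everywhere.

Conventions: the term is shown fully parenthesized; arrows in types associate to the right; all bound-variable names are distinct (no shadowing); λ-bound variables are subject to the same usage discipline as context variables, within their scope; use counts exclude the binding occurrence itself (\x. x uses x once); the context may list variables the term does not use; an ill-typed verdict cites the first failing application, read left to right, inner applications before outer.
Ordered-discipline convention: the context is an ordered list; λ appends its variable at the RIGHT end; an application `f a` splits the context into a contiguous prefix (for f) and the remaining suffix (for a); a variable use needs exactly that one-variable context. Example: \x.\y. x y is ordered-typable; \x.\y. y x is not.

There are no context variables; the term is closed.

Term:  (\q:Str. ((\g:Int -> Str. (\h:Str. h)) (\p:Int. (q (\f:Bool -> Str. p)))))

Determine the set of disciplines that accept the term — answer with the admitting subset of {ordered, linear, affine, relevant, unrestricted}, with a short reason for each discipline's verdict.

accepted by: none
counts: q (λ-bound): 1×; g (λ-bound): 0×; h (λ-bound): 1×; p (λ-bound): 1×; f (λ-bound): 0×
use order (left to right): h, q, p
typing: ill-typed: can't apply a value of type Str
ordered: ✗, fails simple typing
linear: ✗, a type mismatch blocks all five
affine: ✗, the type mismatch rejects it
relevant: ✗, not simply typable
unrestricted: ✗, fails simple typing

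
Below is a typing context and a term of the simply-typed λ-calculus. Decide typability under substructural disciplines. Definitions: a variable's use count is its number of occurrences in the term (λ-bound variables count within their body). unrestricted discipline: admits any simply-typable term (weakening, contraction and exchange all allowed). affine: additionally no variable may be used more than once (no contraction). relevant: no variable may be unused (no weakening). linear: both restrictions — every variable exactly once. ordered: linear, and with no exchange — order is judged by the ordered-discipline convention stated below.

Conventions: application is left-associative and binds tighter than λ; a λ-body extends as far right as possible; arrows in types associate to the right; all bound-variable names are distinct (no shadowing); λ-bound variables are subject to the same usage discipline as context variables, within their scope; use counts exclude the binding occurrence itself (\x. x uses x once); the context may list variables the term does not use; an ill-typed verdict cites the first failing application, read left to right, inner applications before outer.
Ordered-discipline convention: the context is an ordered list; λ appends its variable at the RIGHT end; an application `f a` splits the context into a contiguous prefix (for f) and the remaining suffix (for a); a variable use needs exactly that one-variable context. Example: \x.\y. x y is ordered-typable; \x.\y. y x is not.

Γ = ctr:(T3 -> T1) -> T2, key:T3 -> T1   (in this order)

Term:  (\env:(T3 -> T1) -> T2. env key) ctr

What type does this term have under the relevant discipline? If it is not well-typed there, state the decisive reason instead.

term : T2
variable uses: ctr: 1×; key: 1×; env [bound]: 1×
left-to-right use order: env, key, ctr
typing: the term checks, with type T2
per-discipline verdicts: ordered ✗ | linear ✓ | affine ✓ | relevant ✓ | unrestricted ✓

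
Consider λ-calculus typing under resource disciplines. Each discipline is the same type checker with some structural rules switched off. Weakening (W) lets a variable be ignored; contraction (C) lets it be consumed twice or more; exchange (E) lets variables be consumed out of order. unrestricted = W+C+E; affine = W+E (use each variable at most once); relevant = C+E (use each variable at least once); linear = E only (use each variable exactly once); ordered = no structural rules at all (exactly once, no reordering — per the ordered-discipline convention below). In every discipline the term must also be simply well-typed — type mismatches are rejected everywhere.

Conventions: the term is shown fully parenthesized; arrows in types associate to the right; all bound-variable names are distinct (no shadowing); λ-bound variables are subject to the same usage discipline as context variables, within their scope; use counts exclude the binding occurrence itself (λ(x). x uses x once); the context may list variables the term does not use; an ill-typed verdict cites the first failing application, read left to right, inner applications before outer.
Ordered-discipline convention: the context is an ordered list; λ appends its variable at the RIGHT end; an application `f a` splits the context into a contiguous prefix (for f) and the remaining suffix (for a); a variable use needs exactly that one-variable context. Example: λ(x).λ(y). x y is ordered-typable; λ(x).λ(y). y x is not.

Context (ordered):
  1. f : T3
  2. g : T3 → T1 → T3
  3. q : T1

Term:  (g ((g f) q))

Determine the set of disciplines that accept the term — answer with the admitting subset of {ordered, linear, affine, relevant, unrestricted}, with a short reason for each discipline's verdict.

accepted by: relevant, unrestricted
counts: f ×1, g ×2, q ×1
uses in reading order: g, g, f, q
typing: well-typed — term : T1 → T3
ordered ✗ (needs contraction — g ×2)
linear ✗ (needs contraction — g ×2)
affine ✗ (needs contraction — g ×2)
relevant ✓ (every one of f, g, q appears)
unrestricted ✓ (simply typable at T1 → T3; W, C, E all held)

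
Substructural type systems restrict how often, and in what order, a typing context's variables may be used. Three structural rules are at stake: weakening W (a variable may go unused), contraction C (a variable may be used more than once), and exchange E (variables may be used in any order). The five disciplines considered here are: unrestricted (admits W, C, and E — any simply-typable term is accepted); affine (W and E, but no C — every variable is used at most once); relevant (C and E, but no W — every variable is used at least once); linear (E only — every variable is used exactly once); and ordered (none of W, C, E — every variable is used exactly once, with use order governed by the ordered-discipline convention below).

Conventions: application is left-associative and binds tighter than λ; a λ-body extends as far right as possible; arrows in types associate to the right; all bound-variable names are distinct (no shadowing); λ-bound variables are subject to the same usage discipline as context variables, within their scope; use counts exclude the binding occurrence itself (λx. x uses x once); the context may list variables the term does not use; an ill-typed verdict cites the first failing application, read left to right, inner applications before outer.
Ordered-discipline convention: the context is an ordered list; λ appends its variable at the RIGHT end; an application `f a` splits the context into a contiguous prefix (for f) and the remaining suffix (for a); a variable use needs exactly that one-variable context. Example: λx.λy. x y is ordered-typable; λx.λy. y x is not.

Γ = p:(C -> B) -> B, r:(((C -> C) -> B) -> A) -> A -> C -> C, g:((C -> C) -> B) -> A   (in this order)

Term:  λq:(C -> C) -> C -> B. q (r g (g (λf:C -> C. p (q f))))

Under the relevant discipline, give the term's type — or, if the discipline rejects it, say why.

term : ((C -> C) -> C -> B) -> C -> B
variable uses: p: 1; r: 1; g: 2; q (λ-bound): 2; f (λ-bound): 1
use order (left to right): q, r, g, g, p, q, f
typing: well-typed at ((C -> C) -> C -> B) -> C -> B
summary: ordered ✗, linear ✗, affine ✗, relevant ✓, unrestricted ✓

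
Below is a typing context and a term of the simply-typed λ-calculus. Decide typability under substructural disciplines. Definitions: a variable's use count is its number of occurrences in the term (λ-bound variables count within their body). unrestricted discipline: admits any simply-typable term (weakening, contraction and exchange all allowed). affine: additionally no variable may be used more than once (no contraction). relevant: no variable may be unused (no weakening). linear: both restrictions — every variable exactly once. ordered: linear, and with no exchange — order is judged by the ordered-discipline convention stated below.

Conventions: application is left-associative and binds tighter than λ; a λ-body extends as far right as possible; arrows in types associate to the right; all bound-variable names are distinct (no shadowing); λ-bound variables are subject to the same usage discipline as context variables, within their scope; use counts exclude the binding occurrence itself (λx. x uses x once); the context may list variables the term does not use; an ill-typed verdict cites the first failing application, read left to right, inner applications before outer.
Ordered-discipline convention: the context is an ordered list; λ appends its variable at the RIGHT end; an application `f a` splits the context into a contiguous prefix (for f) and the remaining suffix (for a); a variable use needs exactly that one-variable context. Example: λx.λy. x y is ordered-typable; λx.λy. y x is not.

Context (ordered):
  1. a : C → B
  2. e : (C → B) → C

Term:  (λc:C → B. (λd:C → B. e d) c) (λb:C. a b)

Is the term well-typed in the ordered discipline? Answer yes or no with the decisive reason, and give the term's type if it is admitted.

no — no ordered split (uses run e, d, c, a, b)
use counts: a ×1; e ×1; c (λ-bound) ×1; d (λ-bound) ×1; b (λ-bound) ×1
order of uses: e, d, c, a, b
typing: well-typed at C
across the five disciplines: ordered ✗ · linear ✓ · affine ✓ · relevant ✓ · unrestricted ✓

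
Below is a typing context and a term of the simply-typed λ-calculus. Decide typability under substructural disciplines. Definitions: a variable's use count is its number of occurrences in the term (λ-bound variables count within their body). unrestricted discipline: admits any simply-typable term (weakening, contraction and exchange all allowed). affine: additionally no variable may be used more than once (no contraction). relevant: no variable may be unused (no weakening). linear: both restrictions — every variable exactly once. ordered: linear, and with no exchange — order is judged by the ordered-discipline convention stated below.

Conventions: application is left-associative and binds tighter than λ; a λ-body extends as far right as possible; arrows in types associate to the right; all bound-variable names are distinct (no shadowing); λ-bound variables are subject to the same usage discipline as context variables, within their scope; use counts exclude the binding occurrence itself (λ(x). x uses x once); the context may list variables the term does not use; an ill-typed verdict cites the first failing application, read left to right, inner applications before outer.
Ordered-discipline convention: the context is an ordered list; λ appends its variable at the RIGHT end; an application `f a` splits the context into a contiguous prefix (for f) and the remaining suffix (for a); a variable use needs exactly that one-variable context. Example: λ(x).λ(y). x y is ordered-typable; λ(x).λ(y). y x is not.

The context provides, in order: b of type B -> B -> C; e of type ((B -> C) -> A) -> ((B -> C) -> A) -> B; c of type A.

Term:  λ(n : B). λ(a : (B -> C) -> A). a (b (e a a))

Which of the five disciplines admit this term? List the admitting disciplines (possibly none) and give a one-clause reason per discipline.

admitted in: unrestricted
variable uses: b: 1×, e: 1×, c: 0×, n [bound]: 0×, a [bound]: 3×
left-to-right use order: a, b, e, a, a
typing: well-typed — term : B -> ((B -> C) -> A) -> A
ordered ✗ (needs contraction — a ×3; unused: c, n — weakening required)
linear ✗ (needs contraction — a ×3; unused: c, n — weakening required)
affine ✗ (needs contraction — a ×3)
relevant ✗ (unused: c, n — weakening required)
unrestricted ✓ (typability at B -> ((B -> C) -> A) -> A is all that's needed)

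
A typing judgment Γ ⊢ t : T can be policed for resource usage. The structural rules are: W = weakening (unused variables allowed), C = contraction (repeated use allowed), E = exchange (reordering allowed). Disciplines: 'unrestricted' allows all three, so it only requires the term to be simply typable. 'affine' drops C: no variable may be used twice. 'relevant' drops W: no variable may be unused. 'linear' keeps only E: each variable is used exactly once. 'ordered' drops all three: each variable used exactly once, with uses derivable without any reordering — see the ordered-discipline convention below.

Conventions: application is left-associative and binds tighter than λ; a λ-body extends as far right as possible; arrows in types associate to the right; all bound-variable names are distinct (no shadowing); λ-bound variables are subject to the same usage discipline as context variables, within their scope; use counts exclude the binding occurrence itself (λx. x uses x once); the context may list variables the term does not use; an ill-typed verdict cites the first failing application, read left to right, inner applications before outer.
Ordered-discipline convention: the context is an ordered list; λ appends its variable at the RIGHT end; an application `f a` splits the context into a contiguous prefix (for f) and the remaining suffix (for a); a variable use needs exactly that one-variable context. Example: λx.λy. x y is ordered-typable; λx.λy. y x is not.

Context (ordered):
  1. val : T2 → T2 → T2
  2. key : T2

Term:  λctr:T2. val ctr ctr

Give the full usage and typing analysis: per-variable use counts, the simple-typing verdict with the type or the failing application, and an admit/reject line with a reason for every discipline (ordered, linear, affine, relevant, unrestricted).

usage: val ×1; key ×0; ctr [bound] ×2
use order (left to right): val, ctr, ctr
typing: ✓ — T2 → T2
ordered ✗ (needs contraction — ctr ×2; key left unused)
linear ✗ (needs contraction — ctr ×2; key left unused)
affine ✗ (needs contraction — ctr ×2)
relevant ✗ (key left unused)
unrestricted ✓ (simply typable at T2 → T2; W, C, E all held)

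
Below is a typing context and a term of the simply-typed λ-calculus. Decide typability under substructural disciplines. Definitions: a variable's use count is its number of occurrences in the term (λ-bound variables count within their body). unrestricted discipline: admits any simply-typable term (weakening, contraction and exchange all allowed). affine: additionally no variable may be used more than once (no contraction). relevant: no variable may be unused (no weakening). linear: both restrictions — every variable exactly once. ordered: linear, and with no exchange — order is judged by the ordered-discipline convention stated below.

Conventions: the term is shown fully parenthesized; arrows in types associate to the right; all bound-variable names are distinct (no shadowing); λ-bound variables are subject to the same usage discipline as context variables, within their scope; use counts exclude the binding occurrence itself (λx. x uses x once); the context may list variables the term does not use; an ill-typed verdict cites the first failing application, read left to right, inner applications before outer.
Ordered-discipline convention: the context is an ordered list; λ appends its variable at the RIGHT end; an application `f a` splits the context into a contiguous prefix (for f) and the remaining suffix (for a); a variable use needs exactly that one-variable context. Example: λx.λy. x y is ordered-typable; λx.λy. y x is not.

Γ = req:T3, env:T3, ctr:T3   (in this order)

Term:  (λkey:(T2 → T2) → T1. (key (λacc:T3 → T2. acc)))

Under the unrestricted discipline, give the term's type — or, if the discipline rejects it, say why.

not well-typed under unrestricted — fails simple typing
usage: req ×0; env ×0; ctr ×0; key [bound] ×1; acc [bound] ×1
order of uses: key, acc
typing: ill-typed: a function awaiting T2 → T2 gets (T3 → T2) → T3 → T2
summary: ordered ✗; linear ✗; affine ✗; relevant ✗; unrestricted ✗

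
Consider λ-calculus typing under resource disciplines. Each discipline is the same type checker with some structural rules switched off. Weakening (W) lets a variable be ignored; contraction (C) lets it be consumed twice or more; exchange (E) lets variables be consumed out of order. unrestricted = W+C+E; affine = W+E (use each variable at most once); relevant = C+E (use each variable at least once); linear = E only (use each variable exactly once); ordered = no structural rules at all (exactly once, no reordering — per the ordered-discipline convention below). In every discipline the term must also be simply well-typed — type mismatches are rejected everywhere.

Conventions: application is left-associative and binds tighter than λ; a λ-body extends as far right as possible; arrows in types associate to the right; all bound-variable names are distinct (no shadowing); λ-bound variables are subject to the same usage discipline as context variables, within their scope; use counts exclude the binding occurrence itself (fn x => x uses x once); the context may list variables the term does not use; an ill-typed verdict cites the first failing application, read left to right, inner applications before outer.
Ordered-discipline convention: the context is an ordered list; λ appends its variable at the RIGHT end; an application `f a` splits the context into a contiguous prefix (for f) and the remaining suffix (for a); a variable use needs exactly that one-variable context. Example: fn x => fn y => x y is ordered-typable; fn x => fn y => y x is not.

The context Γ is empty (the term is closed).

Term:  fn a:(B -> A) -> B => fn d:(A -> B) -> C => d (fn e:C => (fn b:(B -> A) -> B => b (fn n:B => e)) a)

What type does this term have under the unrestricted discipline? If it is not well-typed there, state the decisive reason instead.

not well-typed under unrestricted — fails simple typing
use counts: a (bound): 1×, d (bound): 1×, e (bound): 1×, b (bound): 1×, n (bound): 0×
order of uses: d, b, e, a
typing: ill-typed: an argument B -> C mismatches the expected B -> A
all disciplines: ordered ✗ · linear ✗ · affine ✗ · relevant ✗ · unrestricted ✗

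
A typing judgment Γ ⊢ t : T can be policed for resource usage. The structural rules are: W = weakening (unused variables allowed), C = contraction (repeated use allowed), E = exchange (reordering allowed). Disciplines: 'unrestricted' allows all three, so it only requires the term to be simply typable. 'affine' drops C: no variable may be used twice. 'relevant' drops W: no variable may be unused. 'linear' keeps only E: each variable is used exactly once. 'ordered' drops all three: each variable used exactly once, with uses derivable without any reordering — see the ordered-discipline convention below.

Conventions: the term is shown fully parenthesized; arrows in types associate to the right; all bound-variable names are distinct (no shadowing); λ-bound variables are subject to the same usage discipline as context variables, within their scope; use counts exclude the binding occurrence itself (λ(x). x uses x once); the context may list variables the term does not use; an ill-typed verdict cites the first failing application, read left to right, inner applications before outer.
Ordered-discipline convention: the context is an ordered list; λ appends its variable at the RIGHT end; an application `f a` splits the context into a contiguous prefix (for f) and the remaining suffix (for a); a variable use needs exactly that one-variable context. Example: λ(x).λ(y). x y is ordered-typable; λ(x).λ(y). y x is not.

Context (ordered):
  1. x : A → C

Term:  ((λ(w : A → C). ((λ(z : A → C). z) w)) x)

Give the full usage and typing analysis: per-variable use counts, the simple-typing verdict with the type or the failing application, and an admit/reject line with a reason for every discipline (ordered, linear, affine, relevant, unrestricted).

counts: x ×1, w [bound] ×1, z [bound] ×1
use order (left to right): z, w, x
typing: well-typed at A → C
ordered: ✓, single-use (x, w, z), ordered derivation ok
linear: ✓, exactly-once usage across x, w, z
affine: ✓, at most one use each (x, w, z)
relevant: ✓, every one of x, w, z appears
unrestricted: ✓, type-checks (A → C) and nothing is barred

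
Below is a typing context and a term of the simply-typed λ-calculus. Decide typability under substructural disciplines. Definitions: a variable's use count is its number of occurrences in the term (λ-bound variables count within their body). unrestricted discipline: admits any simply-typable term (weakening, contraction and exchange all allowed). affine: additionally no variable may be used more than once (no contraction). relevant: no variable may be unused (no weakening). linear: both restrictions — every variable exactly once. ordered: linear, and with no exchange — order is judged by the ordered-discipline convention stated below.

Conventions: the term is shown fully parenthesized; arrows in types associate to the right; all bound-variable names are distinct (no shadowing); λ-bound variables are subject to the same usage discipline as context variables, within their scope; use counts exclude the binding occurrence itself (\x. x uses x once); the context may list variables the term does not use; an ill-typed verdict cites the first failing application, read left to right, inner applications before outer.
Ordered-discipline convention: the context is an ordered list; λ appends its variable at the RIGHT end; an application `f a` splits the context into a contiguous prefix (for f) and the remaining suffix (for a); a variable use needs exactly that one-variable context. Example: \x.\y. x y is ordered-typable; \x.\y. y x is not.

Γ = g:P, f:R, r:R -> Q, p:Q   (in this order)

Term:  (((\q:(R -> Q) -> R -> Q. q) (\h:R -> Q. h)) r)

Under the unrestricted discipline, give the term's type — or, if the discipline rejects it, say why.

term : R -> Q
counts: g=0, f=0, r=1, p=0, q [bound]=1, h [bound]=1
order of uses: q, h, r
typing: well-typed — term : R -> Q
all disciplines: ordered ✗ · linear ✗ · affine ✓ · relevant ✗ · unrestricted ✓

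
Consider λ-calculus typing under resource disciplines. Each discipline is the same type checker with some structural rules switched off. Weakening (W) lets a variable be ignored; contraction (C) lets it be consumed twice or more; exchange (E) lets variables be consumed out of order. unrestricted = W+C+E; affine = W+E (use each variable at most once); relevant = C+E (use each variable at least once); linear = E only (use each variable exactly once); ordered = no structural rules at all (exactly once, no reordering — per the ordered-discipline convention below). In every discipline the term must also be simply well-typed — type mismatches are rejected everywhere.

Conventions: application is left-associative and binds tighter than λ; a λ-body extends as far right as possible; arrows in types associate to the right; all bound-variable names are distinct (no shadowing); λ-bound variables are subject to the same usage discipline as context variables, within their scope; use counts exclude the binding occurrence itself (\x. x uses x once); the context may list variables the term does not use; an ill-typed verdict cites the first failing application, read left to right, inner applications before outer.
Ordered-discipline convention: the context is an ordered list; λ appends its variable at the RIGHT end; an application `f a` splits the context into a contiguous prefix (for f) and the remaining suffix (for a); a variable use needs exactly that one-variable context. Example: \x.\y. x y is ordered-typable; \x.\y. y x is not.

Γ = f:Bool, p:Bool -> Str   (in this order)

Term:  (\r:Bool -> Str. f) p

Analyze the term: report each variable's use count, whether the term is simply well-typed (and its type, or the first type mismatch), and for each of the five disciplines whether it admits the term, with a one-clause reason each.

counts: f=1; p=1; r (bound)=0
left-to-right use order: f, p
typing: well-typed at Bool
ordered: ✗, unused: r — weakening required
linear: ✗, unused: r — weakening required
affine: ✓, f, p, r: no repeats, contraction unneeded
relevant: ✗, unused: r — weakening required
unrestricted: ✓, simply typable at Bool; W, C, E all held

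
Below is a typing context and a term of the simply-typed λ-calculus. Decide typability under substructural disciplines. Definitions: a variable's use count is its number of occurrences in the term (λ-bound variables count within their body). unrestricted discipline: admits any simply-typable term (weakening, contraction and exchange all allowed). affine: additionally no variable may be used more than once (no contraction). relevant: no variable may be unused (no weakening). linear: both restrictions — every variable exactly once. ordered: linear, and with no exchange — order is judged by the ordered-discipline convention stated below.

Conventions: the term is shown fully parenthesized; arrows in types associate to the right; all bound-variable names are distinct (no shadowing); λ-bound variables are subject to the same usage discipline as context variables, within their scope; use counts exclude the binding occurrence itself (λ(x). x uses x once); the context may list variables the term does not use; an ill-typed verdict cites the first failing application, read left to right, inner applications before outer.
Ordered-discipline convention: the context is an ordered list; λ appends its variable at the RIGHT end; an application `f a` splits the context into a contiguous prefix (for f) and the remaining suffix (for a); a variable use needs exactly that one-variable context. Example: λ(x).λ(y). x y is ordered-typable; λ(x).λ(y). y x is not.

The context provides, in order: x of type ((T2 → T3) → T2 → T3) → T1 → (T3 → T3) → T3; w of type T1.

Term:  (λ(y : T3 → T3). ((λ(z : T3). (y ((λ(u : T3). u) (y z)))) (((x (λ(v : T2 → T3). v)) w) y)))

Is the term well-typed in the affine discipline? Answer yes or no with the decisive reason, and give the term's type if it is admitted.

no — uses contraction: y ×3
counts: x ×1, w ×1, y (bound) ×3, z (bound) ×1, u (bound) ×1, v (bound) ×1
left-to-right use order: y, u, y, z, x, v, w, y
typing: the term checks, with type (T3 → T3) → T3
all disciplines: ordered ✗ | linear ✗ | affine ✗ | relevant ✓ | unrestricted ✓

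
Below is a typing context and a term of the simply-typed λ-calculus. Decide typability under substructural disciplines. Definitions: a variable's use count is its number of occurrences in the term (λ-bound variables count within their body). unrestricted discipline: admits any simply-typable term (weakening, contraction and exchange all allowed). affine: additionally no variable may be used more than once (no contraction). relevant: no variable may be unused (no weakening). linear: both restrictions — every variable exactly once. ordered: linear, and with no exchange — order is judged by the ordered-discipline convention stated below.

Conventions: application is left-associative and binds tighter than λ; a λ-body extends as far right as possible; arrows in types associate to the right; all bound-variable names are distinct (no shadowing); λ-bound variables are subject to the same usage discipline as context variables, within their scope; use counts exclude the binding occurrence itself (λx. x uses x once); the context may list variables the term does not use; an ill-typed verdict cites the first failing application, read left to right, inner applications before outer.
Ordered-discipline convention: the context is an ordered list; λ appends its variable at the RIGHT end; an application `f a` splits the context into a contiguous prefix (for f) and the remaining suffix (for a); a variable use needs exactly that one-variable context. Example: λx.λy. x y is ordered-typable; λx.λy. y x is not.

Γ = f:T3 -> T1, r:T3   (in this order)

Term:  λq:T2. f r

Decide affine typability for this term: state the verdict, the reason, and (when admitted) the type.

yes — f, r, q: no repeats, contraction unneeded; term : T2 -> T1
usage: f ×1, r ×1, q (λ-bound) ×0
left-to-right use order: f, r
typing: well-typed — term : T2 -> T1
across the five disciplines: ordered ✗; linear ✗; affine ✓; relevant ✗; unrestricted ✓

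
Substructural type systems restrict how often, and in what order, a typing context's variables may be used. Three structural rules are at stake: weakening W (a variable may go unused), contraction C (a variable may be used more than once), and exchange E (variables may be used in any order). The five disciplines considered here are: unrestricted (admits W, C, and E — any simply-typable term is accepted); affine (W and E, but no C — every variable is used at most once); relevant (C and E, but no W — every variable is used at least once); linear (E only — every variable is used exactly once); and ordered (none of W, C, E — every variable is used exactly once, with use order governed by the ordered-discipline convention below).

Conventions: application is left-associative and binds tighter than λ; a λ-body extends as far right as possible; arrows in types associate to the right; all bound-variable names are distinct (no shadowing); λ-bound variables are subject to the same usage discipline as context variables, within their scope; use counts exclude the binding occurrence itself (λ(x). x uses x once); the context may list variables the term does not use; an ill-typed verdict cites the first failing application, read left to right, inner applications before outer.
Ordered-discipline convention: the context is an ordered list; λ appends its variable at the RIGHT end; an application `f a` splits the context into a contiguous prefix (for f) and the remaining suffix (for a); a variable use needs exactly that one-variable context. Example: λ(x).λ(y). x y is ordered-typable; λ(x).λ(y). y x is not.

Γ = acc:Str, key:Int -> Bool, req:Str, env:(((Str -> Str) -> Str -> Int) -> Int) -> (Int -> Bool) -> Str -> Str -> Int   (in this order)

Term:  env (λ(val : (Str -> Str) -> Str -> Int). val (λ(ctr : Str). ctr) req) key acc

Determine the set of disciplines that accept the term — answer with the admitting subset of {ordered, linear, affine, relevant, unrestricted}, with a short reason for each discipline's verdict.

admitting disciplines: linear, affine, relevant, unrestricted
usage: acc=1, key=1, req=1, env=1, val (bound)=1, ctr (bound)=1
left-to-right use order: env, val, ctr, req, key, acc
typing: ✓ — Str -> Int
ordered: ✗, no ordered split (uses run env, val, ctr, req, key, acc)
linear: ✓, acc, key, req, env, val, ctr: one use apiece
affine: ✓, at most one use each (acc, key, req, env, val, ctr)
relevant: ✓, at least one use each (acc, key, req, env, val, ctr)
unrestricted: ✓, typability at Str -> Int is all that's needed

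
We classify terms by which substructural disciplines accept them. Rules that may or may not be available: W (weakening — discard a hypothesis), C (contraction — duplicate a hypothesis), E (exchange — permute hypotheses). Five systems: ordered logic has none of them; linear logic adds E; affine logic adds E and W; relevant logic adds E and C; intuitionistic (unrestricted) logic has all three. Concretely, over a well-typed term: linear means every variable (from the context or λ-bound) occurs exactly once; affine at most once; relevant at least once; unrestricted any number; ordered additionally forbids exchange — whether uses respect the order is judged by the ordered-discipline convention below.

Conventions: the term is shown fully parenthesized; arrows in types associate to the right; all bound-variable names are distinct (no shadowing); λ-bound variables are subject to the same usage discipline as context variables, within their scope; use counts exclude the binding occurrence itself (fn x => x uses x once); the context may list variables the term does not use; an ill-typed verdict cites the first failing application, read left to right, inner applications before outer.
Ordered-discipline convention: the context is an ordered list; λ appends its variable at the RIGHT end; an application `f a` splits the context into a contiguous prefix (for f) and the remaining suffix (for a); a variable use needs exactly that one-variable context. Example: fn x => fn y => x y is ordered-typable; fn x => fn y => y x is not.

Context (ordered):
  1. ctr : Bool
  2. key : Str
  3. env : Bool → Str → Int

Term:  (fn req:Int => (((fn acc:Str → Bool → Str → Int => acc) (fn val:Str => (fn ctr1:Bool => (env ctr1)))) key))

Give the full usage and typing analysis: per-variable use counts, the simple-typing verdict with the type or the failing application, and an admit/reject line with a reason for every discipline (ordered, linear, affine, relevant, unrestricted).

usage: ctr=0, key=1, env=1, req (bound)=0, acc (bound)=1, val (bound)=0, ctr1 (bound)=1
left-to-right use order: acc, env, ctr1, key
typing: well-typed — term : Int → Bool → Str → Int
ordered ✗ (needs weakening: ctr, req, val unused)
linear ✗ (needs weakening: ctr, req, val unused)
affine ✓ (ctr, key, env, req, acc, val, ctr1: no repeats, contraction unneeded)
relevant ✗ (needs weakening: ctr, req, val unused)
unrestricted ✓ (well-typed at Int → Bool → Str → Int; no restrictions here)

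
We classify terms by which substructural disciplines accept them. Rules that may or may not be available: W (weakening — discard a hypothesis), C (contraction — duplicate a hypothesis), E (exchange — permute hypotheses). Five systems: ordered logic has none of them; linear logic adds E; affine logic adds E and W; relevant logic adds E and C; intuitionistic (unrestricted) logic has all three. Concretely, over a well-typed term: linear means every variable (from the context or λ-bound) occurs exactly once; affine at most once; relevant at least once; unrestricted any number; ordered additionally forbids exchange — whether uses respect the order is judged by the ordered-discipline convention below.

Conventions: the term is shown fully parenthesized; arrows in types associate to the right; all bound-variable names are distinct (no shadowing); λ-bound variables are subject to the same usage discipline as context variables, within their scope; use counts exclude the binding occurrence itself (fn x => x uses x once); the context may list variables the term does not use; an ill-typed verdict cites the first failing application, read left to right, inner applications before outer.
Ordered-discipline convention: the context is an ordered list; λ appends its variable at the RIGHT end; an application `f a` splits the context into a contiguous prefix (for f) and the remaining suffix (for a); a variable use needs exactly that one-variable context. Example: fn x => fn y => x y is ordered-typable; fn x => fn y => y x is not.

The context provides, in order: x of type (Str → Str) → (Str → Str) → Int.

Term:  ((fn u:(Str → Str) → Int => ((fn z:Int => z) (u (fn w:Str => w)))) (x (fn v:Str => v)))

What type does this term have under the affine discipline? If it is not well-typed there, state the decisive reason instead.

term : Int
use counts: x: 1×, u (λ-bound): 1×, z (λ-bound): 1×, w (λ-bound): 1×, v (λ-bound): 1×
uses in reading order: z, u, w, x, v
typing: ✓ — Int
summary: ordered ✓; linear ✓; affine ✓; relevant ✓; unrestricted ✓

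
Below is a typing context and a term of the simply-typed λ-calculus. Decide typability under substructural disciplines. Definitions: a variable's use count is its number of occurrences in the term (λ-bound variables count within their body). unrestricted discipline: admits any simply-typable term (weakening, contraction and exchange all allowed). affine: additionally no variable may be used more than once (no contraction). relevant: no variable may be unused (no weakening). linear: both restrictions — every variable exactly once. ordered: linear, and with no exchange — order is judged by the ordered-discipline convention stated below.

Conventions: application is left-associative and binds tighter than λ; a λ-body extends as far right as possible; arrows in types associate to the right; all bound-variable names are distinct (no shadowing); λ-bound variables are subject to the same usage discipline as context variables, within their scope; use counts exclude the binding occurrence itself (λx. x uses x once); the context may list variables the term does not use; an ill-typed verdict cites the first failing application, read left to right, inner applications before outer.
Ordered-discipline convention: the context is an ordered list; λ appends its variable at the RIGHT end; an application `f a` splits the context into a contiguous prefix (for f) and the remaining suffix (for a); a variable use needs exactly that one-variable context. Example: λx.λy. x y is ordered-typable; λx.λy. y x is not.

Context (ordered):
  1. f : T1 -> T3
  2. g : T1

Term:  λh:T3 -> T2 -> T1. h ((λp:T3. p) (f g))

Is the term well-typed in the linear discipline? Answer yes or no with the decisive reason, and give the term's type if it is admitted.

yes — single use per variable (f, g, h, p); term : (T3 -> T2 -> T1) -> T2 -> T1
variable uses: f: 1, g: 1, h [bound]: 1, p [bound]: 1
uses in reading order: h, p, f, g
typing: well-typed — term : (T3 -> T2 -> T1) -> T2 -> T1
per-discipline verdicts: ordered ✗, linear ✓, affine ✓, relevant ✓, unrestricted ✓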